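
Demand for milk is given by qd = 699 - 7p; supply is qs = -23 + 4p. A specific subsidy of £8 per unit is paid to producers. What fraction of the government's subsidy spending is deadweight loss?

Pre-subsidy: 699 - 7p = -23 + 4p gives p* = 722/11, q* = 2635/11.
With the subsidy, sellers receive ps = pb + 8 for each unit, where pb is the price buyers pay.
Supply in terms of pb becomes qs = -23 + 4(pb + 8) = 9 + 4pb. Setting this equal to demand: 699 - 7pb = 9 + 4pb, so pb = 690/11.
Sellers receive ps = 690/11 + 8 = 778/11; q' = 699 − 7·(690/11) = 2859/11.
ΔCS = ½(2635/11 + 2859/11)(722/11 − 690/11) = 87904/121; ΔPS = ½(2635/11 + 2859/11)(778/11 − 722/11) = 153832/121.
Government spending = 8 × 2859/11 = 22872/11.
DWL = ½ × 8 × (2859/11 − 2635/11) = 896/11; fraction = (896/11) / (22872/11) = 112/2859.

DWL / government spending = 112/2859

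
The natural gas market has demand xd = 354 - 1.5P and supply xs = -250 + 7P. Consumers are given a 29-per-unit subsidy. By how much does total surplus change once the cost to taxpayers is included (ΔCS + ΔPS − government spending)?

Net change in total surplus = -17661/34

Pre-subsidy: 354 - 1.5P = -250 + 7P gives P* = 1208/17, x* = 4206/17.
With the rebate, buyers effectively pay Pb = Ps − 29, where Ps is the price sellers receive.
Demand in terms of Ps becomes xd = 354 − 1.5(Ps − 29) = 397.5 - 1.5Ps. Setting this equal to supply: 397.5 - 1.5Ps = -250 + 7Ps, so Ps = 1295/17.
Buyers pay Pb = 1295/17 − 29 = 802/17; x' = -250 + 7·(1295/17) = 4815/17.
ΔCS = ½(4206/17 + 4815/17)(1208/17 − 802/17) = 1831263/289; ΔPS = ½(4206/17 + 4815/17)(1295/17 − 1208/17) = 784827/578.
Government spending = 29 × 4815/17 = 139635/17.
Net change = 1831263/289 + 784827/578 − 139635/17 = -17661/34. The loss equals the DWL triangle ½·29·609/17.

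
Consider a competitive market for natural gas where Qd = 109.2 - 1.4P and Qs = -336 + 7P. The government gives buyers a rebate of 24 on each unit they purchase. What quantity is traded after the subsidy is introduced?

Q' = 63

Pre-subsidy: 109.2 - 1.4P = -336 + 7P gives P* = 53, Q* = 35.
With the rebate, buyers effectively pay Pb = Ps − 24, where Ps is the price sellers receive.
Demand in terms of Ps becomes Qd = 109.2 − 1.4(Ps − 24) = 142.8 - 1.4Ps. Setting this equal to supply: 142.8 - 1.4Ps = -336 + 7Ps, so Ps = 57.
Buyers pay Pb = 57 − 24 = 33; Q' = -336 + 7·57 = 63.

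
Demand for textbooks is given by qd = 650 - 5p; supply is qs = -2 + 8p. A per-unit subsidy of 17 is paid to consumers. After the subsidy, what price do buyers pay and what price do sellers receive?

Buyers pay 516/13; sellers receive 737/13

Pre-subsidy: 650 - 5p = -2 + 8p gives p* = 652/13, q* = 5190/13.
With the rebate, buyers effectively pay pb = ps − 17, where ps is the price sellers receive.
Demand in terms of ps becomes qd = 650 − 5(ps − 17) = 735 - 5ps. Setting this equal to supply: 735 - 5ps = -2 + 8ps, so ps = 737/13.
Buyers pay pb = 737/13 − 17 = 516/13; q' = -2 + 8·(737/13) = 5870/13.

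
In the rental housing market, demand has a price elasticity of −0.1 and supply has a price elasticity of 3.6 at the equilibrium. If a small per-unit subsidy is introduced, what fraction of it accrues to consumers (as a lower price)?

For a small subsidy around the equilibrium, the benefit split depends on the relative slopes, which at a point are proportional to the elasticities.
Buyer share = εs/(εs + |εd|) = 3.6/(3.6 + 0.1) = 36/37; seller share = |εd|/(εs + |εd|) = 1/37.

Consumer share = 36/37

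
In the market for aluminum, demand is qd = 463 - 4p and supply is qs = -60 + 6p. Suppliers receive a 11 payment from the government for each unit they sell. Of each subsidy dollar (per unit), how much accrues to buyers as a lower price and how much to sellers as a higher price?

Buyers gain 6.6 per unit; sellers gain 4.4 per unit

Pre-subsidy: 463 - 4p = -60 + 6p gives p* = 52.3, q* = 253.8.
With the subsidy, sellers receive ps = pb + 11 for each unit, where pb is the price buyers pay.
Supply in terms of pb becomes qs = -60 + 6(pb + 11) = 6 + 6pb. Setting this equal to demand: 463 - 4pb = 6 + 6pb, so pb = 45.7.
Sellers receive ps = 45.7 + 11 = 56.7; q' = 463 − 4·45.7 = 280.2.
Buyers' price falls by p* − pb = 52.3 − 45.7 = 6.6; sellers' price rises by ps − p* = 56.7 − 52.3 = 4.4.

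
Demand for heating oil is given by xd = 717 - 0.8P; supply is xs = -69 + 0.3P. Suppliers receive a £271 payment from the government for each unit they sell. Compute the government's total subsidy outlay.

Pre-subsidy: 717 - 0.8P = -69 + 0.3P gives P* = 7860/11, x* = 1599/11.
With the subsidy, sellers receive Ps = Pb + 271 for each unit, where Pb is the price buyers pay.
Supply in terms of Pb becomes xs = -69 + 0.3(Pb + 271) = 12.3 + 0.3Pb. Setting this equal to demand: 717 - 0.8Pb = 12.3 + 0.3Pb, so Pb = 7047/11.
Sellers receive Ps = 7047/11 + 271 = 10028/11; x' = 717 − 0.8·(7047/11) = 11247/55.
Government outlay = subsidy × quantity = 271 × 11247/55 = 3047937/55.

Government cost = 3047937/55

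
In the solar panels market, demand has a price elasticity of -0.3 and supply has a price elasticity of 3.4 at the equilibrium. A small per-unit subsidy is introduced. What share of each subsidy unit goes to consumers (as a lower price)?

For a small subsidy around the equilibrium, the benefit split depends on the relative slopes, which at a point are proportional to the elasticities.
Buyer share = εs/(εs + |εd|) = 3.4/(3.4 + 0.3) = 34/37; seller share = |εd|/(εs + |εd|) = 3/37.

Consumer share = 34/37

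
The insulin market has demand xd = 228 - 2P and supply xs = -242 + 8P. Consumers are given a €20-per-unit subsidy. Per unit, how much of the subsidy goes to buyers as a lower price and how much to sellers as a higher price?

Pre-subsidy: 228 - 2P = -242 + 8P gives P* = 47, x* = 134.
With the rebate, buyers effectively pay Pb = Ps − 20, where Ps is the price sellers receive.
Demand in terms of Ps becomes xd = 228 − 2(Ps − 20) = 268 - 2Ps. Setting this equal to supply: 268 - 2Ps = -242 + 8Ps, so Ps = 51.
Buyers pay Pb = 51 − 20 = 31; x' = -242 + 8·51 = 166.
Buyers' price falls by P* − Pb = 47 − 31 = 16; sellers' price rises by Ps − P* = 51 − 47 = 4.

Buyers gain €16 per unit; sellers gain €4 per unit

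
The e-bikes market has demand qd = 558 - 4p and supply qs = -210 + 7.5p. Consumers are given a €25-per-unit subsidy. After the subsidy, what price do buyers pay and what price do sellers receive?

Pre-subsidy: 558 - 4p = -210 + 7.5p gives p* = 1536/23, q* = 6690/23.
With the rebate, buyers effectively pay pb = ps − 25, where ps is the price sellers receive.
Demand in terms of ps becomes qd = 558 − 4(ps − 25) = 658 - 4ps. Setting this equal to supply: 658 - 4ps = -210 + 7.5ps, so ps = 1736/23.
Buyers pay pb = 1736/23 − 25 = 1161/23; q' = -210 + 7.5·(1736/23) = 8190/23.

Buyers pay 1161/23; sellers receive 1736/23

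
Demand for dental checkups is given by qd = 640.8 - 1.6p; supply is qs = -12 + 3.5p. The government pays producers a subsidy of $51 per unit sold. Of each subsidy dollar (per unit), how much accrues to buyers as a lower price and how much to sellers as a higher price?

Pre-subsidy: 640.8 - 1.6p = -12 + 3.5p gives p* = 128, q* = 436.
With the subsidy, sellers receive ps = pb + 51 for each unit, where pb is the price buyers pay.
Supply in terms of pb becomes qs = -12 + 3.5(pb + 51) = 166.5 + 3.5pb. Setting this equal to demand: 640.8 - 1.6pb = 166.5 + 3.5pb, so pb = 93.
Sellers receive ps = 93 + 51 = 144; q' = 640.8 − 1.6·93 = 492.
Buyers' price falls by p* − pb = 128 − 93 = 35; sellers' price rises by ps − p* = 144 − 128 = 16.

Buyers gain $35 per unit; sellers gain $16 per unit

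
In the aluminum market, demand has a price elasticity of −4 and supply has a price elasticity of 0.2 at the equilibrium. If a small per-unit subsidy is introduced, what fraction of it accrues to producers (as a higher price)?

For a small subsidy around the equilibrium, the benefit split depends on the relative slopes, which at a point are proportional to the elasticities.
Buyer share = εs/(εs + |εd|) = 0.2/(0.2 + 4) = 1/21; seller share = |εd|/(εs + |εd|) = 20/21.
So producers capture 20/21 of the subsidy.

Producer share = 20/21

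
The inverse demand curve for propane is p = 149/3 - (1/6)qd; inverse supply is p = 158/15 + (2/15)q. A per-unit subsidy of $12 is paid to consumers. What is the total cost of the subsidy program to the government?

Government cost = 6136/3

Pre-subsidy: 149/3 - (1/6)q = 158/15 + (2/15)q gives q* = 1174/9 and p* = 754/27.
With the rebate, buyers effectively pay pb = ps − 12, where ps is the price sellers receive.
On the curves, pb = 149/3 - (1/6)q and ps = 158/15 + (2/15)q; the wedge ps − pb = 12 gives 158/15 + (2/15)q − (149/3 - (1/6)q) = 12, so q' = 1534/9.
Then pb = 149/3 − (1/6)·(1534/9) = 574/27 and ps = 158/15 + (2/15)·(1534/9) = 898/27.
Government outlay = subsidy × quantity = 12 × 1534/9 = 6136/3.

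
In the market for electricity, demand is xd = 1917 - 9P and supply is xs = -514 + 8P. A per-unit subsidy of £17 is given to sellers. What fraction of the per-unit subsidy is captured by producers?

Pre-subsidy: 1917 - 9P = -514 + 8P gives P* = 143, x* = 630.
With the subsidy, sellers receive Ps = Pb + 17 for each unit, where Pb is the price buyers pay.
Supply in terms of Pb becomes xs = -514 + 8(Pb + 17) = -378 + 8Pb. Setting this equal to demand: 1917 - 9Pb = -378 + 8Pb, so Pb = 135.
Sellers receive Ps = 135 + 17 = 152; x' = 1917 − 9·135 = 702.
Buyers' price falls by P* − Pb = 143 − 135 = 8; sellers' price rises by Ps − P* = 152 − 143 = 9.
So producers capture 9/17 = 9/17 of each unit of subsidy.

Producer share = 9/17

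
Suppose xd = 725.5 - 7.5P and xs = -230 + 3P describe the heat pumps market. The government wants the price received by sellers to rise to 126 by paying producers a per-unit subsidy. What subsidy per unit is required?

At a seller price of 126, quantity supplied is -230 + 3·126 = 148.
Buyers absorb 148 only when they pay Pb with 725.5 − 7.5·Pb = 148, i.e. Pb = 77.
s = Ps − Pb = 126 − 77 = 49.

Required subsidy s = 49 per unit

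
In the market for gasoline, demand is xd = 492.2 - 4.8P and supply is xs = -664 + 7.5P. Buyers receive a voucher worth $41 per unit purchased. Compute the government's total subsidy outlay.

Pre-subsidy: 492.2 - 4.8P = -664 + 7.5P gives P* = 94, x* = 41.
With the rebate, buyers effectively pay Pb = Ps − 41, where Ps is the price sellers receive.
Demand in terms of Ps becomes xd = 492.2 − 4.8(Ps − 41) = 689 - 4.8Ps. Setting this equal to supply: 689 - 4.8Ps = -664 + 7.5Ps, so Ps = 110.
Buyers pay Pb = 110 − 41 = 69; x' = -664 + 7.5·110 = 161.
Government outlay = subsidy × quantity = 41 × 161 = 6601.

Government cost = $6601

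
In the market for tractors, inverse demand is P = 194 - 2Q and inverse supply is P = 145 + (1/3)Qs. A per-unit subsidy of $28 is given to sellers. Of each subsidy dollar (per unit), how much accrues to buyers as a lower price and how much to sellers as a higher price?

Buyers gain $24 per unit; sellers gain $4 per unit

Pre-subsidy: 194 - 2Q = 145 + (1/3)Q gives Q* = 21 and P* = 152.
With the subsidy, sellers receive Ps = Pb + 28 for each unit, where Pb is the price buyers pay.
On the curves, Pb = 194 - 2Q and Ps = 145 + (1/3)Q; the wedge Ps − Pb = 28 gives 145 + (1/3)Q − (194 - 2Q) = 28, so Q' = 33.
Then Pb = 194 − 2·33 = 128 and Ps = 145 + (1/3)·33 = 156.
Buyers' price falls by P* − Pb = 152 − 128 = 24; sellers' price rises by Ps − P* = 156 − 152 = 4.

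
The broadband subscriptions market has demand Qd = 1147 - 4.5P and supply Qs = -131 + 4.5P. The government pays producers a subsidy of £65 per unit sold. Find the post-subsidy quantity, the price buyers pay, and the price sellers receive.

Q' = 654.25; buyers pay £109.5; sellers receive £174.5

Pre-subsidy: 1147 - 4.5P = -131 + 4.5P gives P* = 142, Q* = 508.
With the subsidy, sellers receive Ps = Pb + 65 for each unit, where Pb is the price buyers pay.
Supply in terms of Pb becomes Qs = -131 + 4.5(Pb + 65) = 161.5 + 4.5Pb. Setting this equal to demand: 1147 - 4.5Pb = 161.5 + 4.5Pb, so Pb = 109.5.
Sellers receive Ps = 109.5 + 65 = 174.5; Q' = 1147 − 4.5·109.5 = 654.25.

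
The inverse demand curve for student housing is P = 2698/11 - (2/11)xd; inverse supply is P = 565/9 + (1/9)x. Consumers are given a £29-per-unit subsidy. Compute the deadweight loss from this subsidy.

Pre-subsidy: 2698/11 - (2/11)x = 565/9 + (1/9)x gives x* = 623 and P* = 132.
With the rebate, buyers effectively pay Pb = Ps − 29, where Ps is the price sellers receive.
On the curves, Pb = 2698/11 - (2/11)x and Ps = 565/9 + (1/9)x; the wedge Ps − Pb = 29 gives 565/9 + (1/9)x − (2698/11 - (2/11)x) = 29, so x' = 722.
Then Pb = 2698/11 − (2/11)·722 = 114 and Ps = 565/9 + (1/9)·722 = 143.
The subsidy expands output by 722 − 623 = 99 past the efficient level; on those units the gap between marginal cost and willingness to pay runs from 0 up to 29.
DWL = ½ × 29 × 99 = 1435.5.

Deadweight loss = £1435.5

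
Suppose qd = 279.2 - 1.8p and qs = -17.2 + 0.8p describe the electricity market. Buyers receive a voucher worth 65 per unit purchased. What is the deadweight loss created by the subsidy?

Pre-subsidy: 279.2 - 1.8p = -17.2 + 0.8p gives p* = 114, q* = 74.
With the rebate, buyers effectively pay pb = ps − 65, where ps is the price sellers receive.
Demand in terms of ps becomes qd = 279.2 − 1.8(ps − 65) = 396.2 - 1.8ps. Setting this equal to supply: 396.2 - 1.8ps = -17.2 + 0.8ps, so ps = 159.
Buyers pay pb = 159 − 65 = 94; q' = -17.2 + 0.8·159 = 110.
The subsidy expands output by 110 − 74 = 36 past the efficient level; on those units the gap between marginal cost and willingness to pay runs from 0 up to 65.
DWL = ½ × 65 × 36 = 1170.

Deadweight loss = 1170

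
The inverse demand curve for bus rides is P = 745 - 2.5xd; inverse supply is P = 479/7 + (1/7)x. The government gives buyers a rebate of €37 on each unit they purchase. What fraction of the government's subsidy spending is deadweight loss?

Pre-subsidy: 745 - 2.5x = 479/7 + (1/7)x gives x* = 256 and P* = 105.
With the rebate, buyers effectively pay Pb = Ps − 37, where Ps is the price sellers receive.
On the curves, Pb = 745 - 2.5x and Ps = 479/7 + (1/7)x; the wedge Ps − Pb = 37 gives 479/7 + (1/7)x − (745 - 2.5x) = 37, so x' = 270.
Then Pb = 745 − 2.5·270 = 70 and Ps = 479/7 + (1/7)·270 = 107.
ΔCS = ½(256 + 270)(105 − 70) = 9205; ΔPS = ½(256 + 270)(107 − 105) = 526.
Government spending = 37 × 270 = 9990.
DWL = ½ × 37 × (270 − 256) = 259; fraction = 259 / 9990 = 7/270.

DWL / government spending = 7/270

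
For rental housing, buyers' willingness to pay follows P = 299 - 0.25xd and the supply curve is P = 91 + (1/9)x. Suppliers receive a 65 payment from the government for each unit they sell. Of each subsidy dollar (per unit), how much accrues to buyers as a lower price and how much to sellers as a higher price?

Pre-subsidy: 299 - 0.25x = 91 + (1/9)x gives x* = 576 and P* = 155.
With the subsidy, sellers receive Ps = Pb + 65 for each unit, where Pb is the price buyers pay.
On the curves, Pb = 299 - 0.25x and Ps = 91 + (1/9)x; the wedge Ps − Pb = 65 gives 91 + (1/9)x − (299 - 0.25x) = 65, so x' = 756.
Then Pb = 299 − 0.25·756 = 110 and Ps = 91 + (1/9)·756 = 175.
Buyers' price falls by P* − Pb = 155 − 110 = 45; sellers' price rises by Ps − P* = 175 − 155 = 20.

Buyers gain 45 per unit; sellers gain 20 per unit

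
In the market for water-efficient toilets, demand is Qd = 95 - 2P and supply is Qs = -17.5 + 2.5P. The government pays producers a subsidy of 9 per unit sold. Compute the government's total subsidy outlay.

Government cost = 495

Pre-subsidy: 95 - 2P = -17.5 + 2.5P gives P* = 25, Q* = 45.
With the subsidy, sellers receive Ps = Pb + 9 for each unit, where Pb is the price buyers pay.
Supply in terms of Pb becomes Qs = -17.5 + 2.5(Pb + 9) = 5 + 2.5Pb. Setting this equal to demand: 95 - 2Pb = 5 + 2.5Pb, so Pb = 20.
Sellers receive Ps = 20 + 9 = 29; Q' = 95 − 2·20 = 55.
Government outlay = subsidy × quantity = 9 × 55 = 495.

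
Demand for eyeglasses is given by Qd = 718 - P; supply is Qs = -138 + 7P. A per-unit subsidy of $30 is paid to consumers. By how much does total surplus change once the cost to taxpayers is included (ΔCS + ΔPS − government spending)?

Pre-subsidy: 718 - P = -138 + 7P gives P* = 107, Q* = 611.
With the rebate, buyers effectively pay Pb = Ps − 30, where Ps is the price sellers receive.
Demand in terms of Ps becomes Qd = 718 − 1(Ps − 30) = 748 - Ps. Setting this equal to supply: 748 - Ps = -138 + 7Ps, so Ps = 110.75.
Buyers pay Pb = 110.75 − 30 = 80.75; Q' = -138 + 7·110.75 = 637.25.
ΔCS = ½(611 + 637.25)(107 − 80.75) = 16383.28125; ΔPS = ½(611 + 637.25)(110.75 − 107) = 2340.46875.
Government spending = 30 × 637.25 = 19117.5.
Net change = 16383.28125 + 2340.46875 − 19117.5 = -393.75. The loss equals the DWL triangle ½·30·26.25.

Net change in total surplus = -$393.75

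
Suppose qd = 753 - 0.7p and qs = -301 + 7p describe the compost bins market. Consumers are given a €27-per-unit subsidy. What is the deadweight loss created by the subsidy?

Deadweight loss = 5103/22

Pre-subsidy: 753 - 0.7p = -301 + 7p gives p* = 10540/77, q* = 7229/11.
With the rebate, buyers effectively pay pb = ps − 27, where ps is the price sellers receive.
Demand in terms of ps becomes qd = 753 − 0.7(ps − 27) = 771.9 - 0.7ps. Setting this equal to supply: 771.9 - 0.7ps = -301 + 7ps, so ps = 10729/77.
Buyers pay pb = 10729/77 − 27 = 8650/77; q' = -301 + 7·(10729/77) = 7418/11.
The subsidy expands output by 7418/11 − 7229/11 = 189/11 past the efficient level; on those units the gap between marginal cost and willingness to pay runs from 0 up to 27.
DWL = ½ × 27 × 189/11 = 5103/22.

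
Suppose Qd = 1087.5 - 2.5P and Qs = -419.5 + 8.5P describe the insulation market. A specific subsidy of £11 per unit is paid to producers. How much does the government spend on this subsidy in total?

Government cost = £8428.75

Pre-subsidy: 1087.5 - 2.5P = -419.5 + 8.5P gives P* = 137, Q* = 745.
With the subsidy, sellers receive Ps = Pb + 11 for each unit, where Pb is the price buyers pay.
Supply in terms of Pb becomes Qs = -419.5 + 8.5(Pb + 11) = -326 + 8.5Pb. Setting this equal to demand: 1087.5 - 2.5Pb = -326 + 8.5Pb, so Pb = 128.5.
Sellers receive Ps = 128.5 + 11 = 139.5; Q' = 1087.5 − 2.5·128.5 = 766.25.
Government outlay = subsidy × quantity = 11 × 766.25 = 8428.75.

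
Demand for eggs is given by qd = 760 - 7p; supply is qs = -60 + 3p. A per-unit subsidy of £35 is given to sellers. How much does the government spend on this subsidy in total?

Government cost = £9082.5

Pre-subsidy: 760 - 7p = -60 + 3p gives p* = 82, q* = 186.
With the subsidy, sellers receive ps = pb + 35 for each unit, where pb is the price buyers pay.
Supply in terms of pb becomes qs = -60 + 3(pb + 35) = 45 + 3pb. Setting this equal to demand: 760 - 7pb = 45 + 3pb, so pb = 71.5.
Sellers receive ps = 71.5 + 35 = 106.5; q' = 760 − 7·71.5 = 259.5.
Government outlay = subsidy × quantity = 35 × 259.5 = 9082.5.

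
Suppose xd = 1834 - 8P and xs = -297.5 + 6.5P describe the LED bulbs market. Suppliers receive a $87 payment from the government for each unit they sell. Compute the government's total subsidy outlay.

Government cost = $84390

Pre-subsidy: 1834 - 8P = -297.5 + 6.5P gives P* = 147, x* = 658.
With the subsidy, sellers receive Ps = Pb + 87 for each unit, where Pb is the price buyers pay.
Supply in terms of Pb becomes xs = -297.5 + 6.5(Pb + 87) = 268 + 6.5Pb. Setting this equal to demand: 1834 - 8Pb = 268 + 6.5Pb, so Pb = 108.
Sellers receive Ps = 108 + 87 = 195; x' = 1834 − 8·108 = 970.
Government outlay = subsidy × quantity = 87 × 970 = 84390.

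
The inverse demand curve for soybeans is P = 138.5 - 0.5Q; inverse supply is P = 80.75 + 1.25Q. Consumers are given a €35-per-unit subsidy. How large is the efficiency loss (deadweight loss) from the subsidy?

Pre-subsidy: 138.5 - 0.5Q = 80.75 + 1.25Q gives Q* = 33 and P* = 122.
With the rebate, buyers effectively pay Pb = Ps − 35, where Ps is the price sellers receive.
On the curves, Pb = 138.5 - 0.5Q and Ps = 80.75 + 1.25Q; the wedge Ps − Pb = 35 gives 80.75 + 1.25Q − (138.5 - 0.5Q) = 35, so Q' = 53.
Then Pb = 138.5 − 0.5·53 = 112 and Ps = 80.75 + 1.25·53 = 147.
The subsidy expands output by 53 − 33 = 20 past the efficient level; on those units the gap between marginal cost and willingness to pay runs from 0 up to 35.
DWL = ½ × 35 × 20 = 350.

Deadweight loss = €350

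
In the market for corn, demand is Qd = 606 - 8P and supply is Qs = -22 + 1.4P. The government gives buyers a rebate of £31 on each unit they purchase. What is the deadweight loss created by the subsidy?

Deadweight loss = 26908/47

Pre-subsidy: 606 - 8P = -22 + 1.4P gives P* = 3140/47, Q* = 3362/47.
With the rebate, buyers effectively pay Pb = Ps − 31, where Ps is the price sellers receive.
Demand in terms of Ps becomes Qd = 606 − 8(Ps − 31) = 854 - 8Ps. Setting this equal to supply: 854 - 8Ps = -22 + 1.4Ps, so Ps = 4380/47.
Buyers pay Pb = 4380/47 − 31 = 2923/47; Q' = -22 + 1.4·(4380/47) = 5098/47.
The subsidy expands output by 5098/47 − 3362/47 = 1736/47 past the efficient level; on those units the gap between marginal cost and willingness to pay runs from 0 up to 31.
DWL = ½ × 31 × 1736/47 = 26908/47.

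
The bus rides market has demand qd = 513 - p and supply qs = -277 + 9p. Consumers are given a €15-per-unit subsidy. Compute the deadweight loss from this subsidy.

Deadweight loss = €101.25

Pre-subsidy: 513 - p = -277 + 9p gives p* = 79, q* = 434.
With the rebate, buyers effectively pay pb = ps − 15, where ps is the price sellers receive.
Demand in terms of ps becomes qd = 513 − 1(ps − 15) = 528 - ps. Setting this equal to supply: 528 - ps = -277 + 9ps, so ps = 80.5.
Buyers pay pb = 80.5 − 15 = 65.5; q' = -277 + 9·80.5 = 447.5.
The subsidy expands output by 447.5 − 434 = 13.5 past the efficient level; on those units the gap between marginal cost and willingness to pay runs from 0 up to 15.
DWL = ½ × 15 × 13.5 = 101.25.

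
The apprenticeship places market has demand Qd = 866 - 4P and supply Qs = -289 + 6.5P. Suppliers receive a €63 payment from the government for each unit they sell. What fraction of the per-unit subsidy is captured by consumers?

Pre-subsidy: 866 - 4P = -289 + 6.5P gives P* = 110, Q* = 426.
With the subsidy, sellers receive Ps = Pb + 63 for each unit, where Pb is the price buyers pay.
Supply in terms of Pb becomes Qs = -289 + 6.5(Pb + 63) = 120.5 + 6.5Pb. Setting this equal to demand: 866 - 4Pb = 120.5 + 6.5Pb, so Pb = 71.
Sellers receive Ps = 71 + 63 = 134; Q' = 866 − 4·71 = 582.
Buyers' price falls by P* − Pb = 110 − 71 = 39; sellers' price rises by Ps − P* = 134 − 110 = 24.
So consumers capture 39/63 = 13/21 of each unit of subsidy.

Consumer share = 13/21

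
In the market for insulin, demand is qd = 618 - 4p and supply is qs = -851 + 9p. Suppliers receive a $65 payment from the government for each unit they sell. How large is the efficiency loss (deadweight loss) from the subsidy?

Pre-subsidy: 618 - 4p = -851 + 9p gives p* = 113, q* = 166.
With the subsidy, sellers receive ps = pb + 65 for each unit, where pb is the price buyers pay.
Supply in terms of pb becomes qs = -851 + 9(pb + 65) = -266 + 9pb. Setting this equal to demand: 618 - 4pb = -266 + 9pb, so pb = 68.
Sellers receive ps = 68 + 65 = 133; q' = 618 − 4·68 = 346.
The subsidy expands output by 346 − 166 = 180 past the efficient level; on those units the gap between marginal cost and willingness to pay runs from 0 up to 65.
DWL = ½ × 65 × 180 = 5850.

Deadweight loss = $5850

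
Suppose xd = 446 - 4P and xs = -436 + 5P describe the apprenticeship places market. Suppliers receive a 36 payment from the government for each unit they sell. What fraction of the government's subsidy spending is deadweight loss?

DWL / government spending = 20/67

Pre-subsidy: 446 - 4P = -436 + 5P gives P* = 98, x* = 54.
With the subsidy, sellers receive Ps = Pb + 36 for each unit, where Pb is the price buyers pay.
Supply in terms of Pb becomes xs = -436 + 5(Pb + 36) = -256 + 5Pb. Setting this equal to demand: 446 - 4Pb = -256 + 5Pb, so Pb = 78.
Sellers receive Ps = 78 + 36 = 114; x' = 446 − 4·78 = 134.
ΔCS = ½(54 + 134)(98 − 78) = 1880; ΔPS = ½(54 + 134)(114 − 98) = 1504.
Government spending = 36 × 134 = 4824.
DWL = ½ × 36 × (134 − 54) = 1440; fraction = 1440 / 4824 = 20/67.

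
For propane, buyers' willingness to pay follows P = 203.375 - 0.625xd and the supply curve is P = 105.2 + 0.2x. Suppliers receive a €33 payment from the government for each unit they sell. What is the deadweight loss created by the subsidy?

Deadweight loss = €660

Pre-subsidy: 203.375 - 0.625x = 105.2 + 0.2x gives x* = 119 and P* = 129.
With the subsidy, sellers receive Ps = Pb + 33 for each unit, where Pb is the price buyers pay.
On the curves, Pb = 203.375 - 0.625x and Ps = 105.2 + 0.2x; the wedge Ps − Pb = 33 gives 105.2 + 0.2x − (203.375 - 0.625x) = 33, so x' = 159.
Then Pb = 203.375 − 0.625·159 = 104 and Ps = 105.2 + 0.2·159 = 137.
The subsidy expands output by 159 − 119 = 40 past the efficient level; on those units the gap between marginal cost and willingness to pay runs from 0 up to 33.
DWL = ½ × 33 × 40 = 660.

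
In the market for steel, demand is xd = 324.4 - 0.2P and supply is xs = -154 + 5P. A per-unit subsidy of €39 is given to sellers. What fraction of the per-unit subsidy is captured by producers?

Pre-subsidy: 324.4 - 0.2P = -154 + 5P gives P* = 92, x* = 306.
With the subsidy, sellers receive Ps = Pb + 39 for each unit, where Pb is the price buyers pay.
Supply in terms of Pb becomes xs = -154 + 5(Pb + 39) = 41 + 5Pb. Setting this equal to demand: 324.4 - 0.2Pb = 41 + 5Pb, so Pb = 54.5.
Sellers receive Ps = 54.5 + 39 = 93.5; x' = 324.4 − 0.2·54.5 = 313.5.
Buyers' price falls by P* − Pb = 92 − 54.5 = 37.5; sellers' price rises by Ps − P* = 93.5 − 92 = 1.5.
So producers capture 1.5/39 = 1/26 of each unit of subsidy.

Producer share = 1/26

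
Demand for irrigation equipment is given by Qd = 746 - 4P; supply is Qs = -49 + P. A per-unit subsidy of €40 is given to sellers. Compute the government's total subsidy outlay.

Pre-subsidy: 746 - 4P = -49 + P gives P* = 159, Q* = 110.
With the subsidy, sellers receive Ps = Pb + 40 for each unit, where Pb is the price buyers pay.
Supply in terms of Pb becomes Qs = -49 + 1(Pb + 40) = -9 + Pb. Setting this equal to demand: 746 - 4Pb = -9 + Pb, so Pb = 151.
Sellers receive Ps = 151 + 40 = 191; Q' = 746 − 4·151 = 142.
Government outlay = subsidy × quantity = 40 × 142 = 5680.

Government cost = €5680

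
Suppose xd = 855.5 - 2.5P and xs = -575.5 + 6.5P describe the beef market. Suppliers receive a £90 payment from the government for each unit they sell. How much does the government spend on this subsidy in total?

Pre-subsidy: 855.5 - 2.5P = -575.5 + 6.5P gives P* = 159, x* = 458.
With the subsidy, sellers receive Ps = Pb + 90 for each unit, where Pb is the price buyers pay.
Supply in terms of Pb becomes xs = -575.5 + 6.5(Pb + 90) = 9.5 + 6.5Pb. Setting this equal to demand: 855.5 - 2.5Pb = 9.5 + 6.5Pb, so Pb = 94.
Sellers receive Ps = 94 + 90 = 184; x' = 855.5 − 2.5·94 = 620.5.
Government outlay = subsidy × quantity = 90 × 620.5 = 55845.

Government cost = £55845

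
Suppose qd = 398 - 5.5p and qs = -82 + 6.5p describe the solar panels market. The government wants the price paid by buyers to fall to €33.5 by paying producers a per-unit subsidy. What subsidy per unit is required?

Required subsidy s = €12 per unit

At a buyer price of 33.5, quantity demanded is 398 − 5.5·33.5 = 213.75.
Sellers supply 213.75 only when they receive ps with -82 + 6.5·ps = 213.75, i.e. ps = 45.5.
s = ps − pb = 45.5 − 33.5 = 12.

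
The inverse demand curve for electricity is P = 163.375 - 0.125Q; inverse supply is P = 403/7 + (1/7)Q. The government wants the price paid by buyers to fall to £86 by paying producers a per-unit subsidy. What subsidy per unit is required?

At a buyer price of 86, quantity demanded is 1307 − 8·86 = 619.
Sellers supply 619 only when they receive Ps = 403/7 + (1/7)·619 = 146.
s = Ps − Pb = 146 − 86 = 60.

Required subsidy s = £60 per unit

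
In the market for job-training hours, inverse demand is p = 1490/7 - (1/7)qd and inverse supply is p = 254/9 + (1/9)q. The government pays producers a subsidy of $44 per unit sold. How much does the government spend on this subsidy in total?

Pre-subsidy: 1490/7 - (1/7)q = 254/9 + (1/9)q gives q* = 727 and p* = 109.
With the subsidy, sellers receive ps = pb + 44 for each unit, where pb is the price buyers pay.
On the curves, pb = 1490/7 - (1/7)q and ps = 254/9 + (1/9)q; the wedge ps − pb = 44 gives 254/9 + (1/9)q − (1490/7 - (1/7)q) = 44, so q' = 900.25.
Then pb = 1490/7 − (1/7)·900.25 = 84.25 and ps = 254/9 + (1/9)·900.25 = 128.25.
Government outlay = subsidy × quantity = 44 × 900.25 = 39611.

Government cost = $39611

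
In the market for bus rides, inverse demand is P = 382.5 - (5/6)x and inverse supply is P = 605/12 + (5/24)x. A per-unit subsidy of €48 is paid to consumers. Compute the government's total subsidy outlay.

Government cost = €17514.24

Pre-subsidy: 382.5 - (5/6)x = 605/12 + (5/24)x gives x* = 318.8 and P* = 701/6.
With the rebate, buyers effectively pay Pb = Ps − 48, where Ps is the price sellers receive.
On the curves, Pb = 382.5 - (5/6)x and Ps = 605/12 + (5/24)x; the wedge Ps − Pb = 48 gives 605/12 + (5/24)x − (382.5 - (5/6)x) = 48, so x' = 364.88.
Then Pb = 382.5 − (5/6)·364.88 = 2353/30 and Ps = 605/12 + (5/24)·364.88 = 3793/30.
Government outlay = subsidy × quantity = 48 × 364.88 = 17514.24.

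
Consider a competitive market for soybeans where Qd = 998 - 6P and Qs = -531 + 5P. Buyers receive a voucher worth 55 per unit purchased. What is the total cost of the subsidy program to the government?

Pre-subsidy: 998 - 6P = -531 + 5P gives P* = 139, Q* = 164.
With the rebate, buyers effectively pay Pb = Ps − 55, where Ps is the price sellers receive.
Demand in terms of Ps becomes Qd = 998 − 6(Ps − 55) = 1328 - 6Ps. Setting this equal to supply: 1328 - 6Ps = -531 + 5Ps, so Ps = 169.
Buyers pay Pb = 169 − 55 = 114; Q' = -531 + 5·169 = 314.
Government outlay = subsidy × quantity = 55 × 314 = 17270.

Government cost = 17270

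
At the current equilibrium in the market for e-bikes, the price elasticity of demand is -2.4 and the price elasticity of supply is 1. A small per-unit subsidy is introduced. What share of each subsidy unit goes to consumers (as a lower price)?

For a small subsidy around the equilibrium, the benefit split depends on the relative slopes, which at a point are proportional to the elasticities.
Buyer share = εs/(εs + |εd|) = 1/(1 + 2.4) = 5/17; seller share = |εd|/(εs + |εd|) = 12/17.

Consumer share = 5/17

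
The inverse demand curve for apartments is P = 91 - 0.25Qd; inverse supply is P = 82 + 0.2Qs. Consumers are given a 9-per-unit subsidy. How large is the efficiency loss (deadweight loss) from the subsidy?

Pre-subsidy: 91 - 0.25Q = 82 + 0.2Q gives Q* = 20 and P* = 86.
With the rebate, buyers effectively pay Pb = Ps − 9, where Ps is the price sellers receive.
On the curves, Pb = 91 - 0.25Q and Ps = 82 + 0.2Q; the wedge Ps − Pb = 9 gives 82 + 0.2Q − (91 - 0.25Q) = 9, so Q' = 40.
Then Pb = 91 − 0.25·40 = 81 and Ps = 82 + 0.2·40 = 90.
The subsidy expands output by 40 − 20 = 20 past the efficient level; on those units the gap between marginal cost and willingness to pay runs from 0 up to 9.
DWL = ½ × 9 × 20 = 90.

Deadweight loss = 90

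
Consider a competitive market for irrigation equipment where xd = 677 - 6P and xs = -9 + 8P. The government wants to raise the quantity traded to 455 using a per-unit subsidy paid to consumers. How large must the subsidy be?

At x = 455, invert demand for the buyer price: Pb = (677 − 455)/6 = 37; invert supply for the seller price: Ps = (455 − (-9))/8 = 58.
The subsidy must fill the gap: s = Ps − Pb = 58 − 37 = 21.

Required subsidy s = 21 per unit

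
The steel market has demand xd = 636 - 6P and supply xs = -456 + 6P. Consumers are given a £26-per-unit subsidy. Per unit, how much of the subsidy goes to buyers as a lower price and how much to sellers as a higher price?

Pre-subsidy: 636 - 6P = -456 + 6P gives P* = 91, x* = 90.
With the rebate, buyers effectively pay Pb = Ps − 26, where Ps is the price sellers receive.
Demand in terms of Ps becomes xd = 636 − 6(Ps − 26) = 792 - 6Ps. Setting this equal to supply: 792 - 6Ps = -456 + 6Ps, so Ps = 104.
Buyers pay Pb = 104 − 26 = 78; x' = -456 + 6·104 = 168.
Buyers' price falls by P* − Pb = 91 − 78 = 13; sellers' price rises by Ps − P* = 104 − 91 = 13.

Buyers gain £13 per unit; sellers gain £13 per unit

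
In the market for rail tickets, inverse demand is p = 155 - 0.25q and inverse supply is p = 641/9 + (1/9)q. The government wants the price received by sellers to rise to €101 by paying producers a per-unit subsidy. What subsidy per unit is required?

At a seller price of 101, quantity supplied is -641 + 9·101 = 268.
Buyers absorb 268 only when they pay pb = 155 − 0.25·268 = 88.
s = ps − pb = 101 − 88 = 13.

Required subsidy s = €13 per unit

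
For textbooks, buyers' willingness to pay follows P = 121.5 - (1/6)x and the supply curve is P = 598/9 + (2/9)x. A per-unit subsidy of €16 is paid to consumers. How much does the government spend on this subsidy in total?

Government cost = 20464/7

Pre-subsidy: 121.5 - (1/6)x = 598/9 + (2/9)x gives x* = 991/7 and P* = 2056/21.
With the rebate, buyers effectively pay Pb = Ps − 16, where Ps is the price sellers receive.
On the curves, Pb = 121.5 - (1/6)x and Ps = 598/9 + (2/9)x; the wedge Ps − Pb = 16 gives 598/9 + (2/9)x − (121.5 - (1/6)x) = 16, so x' = 1279/7.
Then Pb = 121.5 − (1/6)·(1279/7) = 1912/21 and Ps = 598/9 + (2/9)·(1279/7) = 2248/21.
Government outlay = subsidy × quantity = 16 × 1279/7 = 20464/7.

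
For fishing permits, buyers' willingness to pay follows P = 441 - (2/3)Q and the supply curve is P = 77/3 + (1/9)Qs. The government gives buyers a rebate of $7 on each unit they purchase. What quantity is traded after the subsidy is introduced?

Q' = 543

Pre-subsidy: 441 - (2/3)Q = 77/3 + (1/9)Q gives Q* = 534 and P* = 85.
With the rebate, buyers effectively pay Pb = Ps − 7, where Ps is the price sellers receive.
On the curves, Pb = 441 - (2/3)Q and Ps = 77/3 + (1/9)Q; the wedge Ps − Pb = 7 gives 77/3 + (1/9)Q − (441 - (2/3)Q) = 7, so Q' = 543.
Then Pb = 441 − (2/3)·543 = 79 and Ps = 77/3 + (1/9)·543 = 86.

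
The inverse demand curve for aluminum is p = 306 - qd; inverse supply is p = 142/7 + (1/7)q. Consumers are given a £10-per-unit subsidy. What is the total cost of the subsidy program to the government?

Government cost = £2587.5

Pre-subsidy: 306 - q = 142/7 + (1/7)q gives q* = 250 and p* = 56.
With the rebate, buyers effectively pay pb = ps − 10, where ps is the price sellers receive.
On the curves, pb = 306 - q and ps = 142/7 + (1/7)q; the wedge ps − pb = 10 gives 142/7 + (1/7)q − (306 - q) = 10, so q' = 258.75.
Then pb = 306 − 1·258.75 = 47.25 and ps = 142/7 + (1/7)·258.75 = 57.25.
Government outlay = subsidy × quantity = 10 × 258.75 = 2587.5.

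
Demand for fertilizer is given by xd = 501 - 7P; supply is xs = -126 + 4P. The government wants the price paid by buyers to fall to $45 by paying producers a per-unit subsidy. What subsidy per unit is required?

Required subsidy s = $33 per unit

At a buyer price of 45, quantity demanded is 501 − 7·45 = 186.
Sellers supply 186 only when they receive Ps with -126 + 4·Ps = 186, i.e. Ps = 78.
s = Ps − Pb = 78 − 45 = 33.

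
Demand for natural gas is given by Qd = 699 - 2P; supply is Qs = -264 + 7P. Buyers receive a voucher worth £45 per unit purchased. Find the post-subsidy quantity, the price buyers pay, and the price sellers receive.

Q' = 555; buyers pay £72; sellers receive £117

Pre-subsidy: 699 - 2P = -264 + 7P gives P* = 107, Q* = 485.
With the rebate, buyers effectively pay Pb = Ps − 45, where Ps is the price sellers receive.
Demand in terms of Ps becomes Qd = 699 − 2(Ps − 45) = 789 - 2Ps. Setting this equal to supply: 789 - 2Ps = -264 + 7Ps, so Ps = 117.
Buyers pay Pb = 117 − 45 = 72; Q' = -264 + 7·117 = 555.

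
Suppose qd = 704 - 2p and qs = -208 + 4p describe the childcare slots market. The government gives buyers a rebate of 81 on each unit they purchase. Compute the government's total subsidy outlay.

Pre-subsidy: 704 - 2p = -208 + 4p gives p* = 152, q* = 400.
With the rebate, buyers effectively pay pb = ps − 81, where ps is the price sellers receive.
Demand in terms of ps becomes qd = 704 − 2(ps − 81) = 866 - 2ps. Setting this equal to supply: 866 - 2ps = -208 + 4ps, so ps = 179.
Buyers pay pb = 179 − 81 = 98; q' = -208 + 4·179 = 508.
Government outlay = subsidy × quantity = 81 × 508 = 41148.

Government cost = 41148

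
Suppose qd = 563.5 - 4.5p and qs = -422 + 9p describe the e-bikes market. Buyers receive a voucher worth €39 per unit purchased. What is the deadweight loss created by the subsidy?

Pre-subsidy: 563.5 - 4.5p = -422 + 9p gives p* = 73, q* = 235.
With the rebate, buyers effectively pay pb = ps − 39, where ps is the price sellers receive.
Demand in terms of ps becomes qd = 563.5 − 4.5(ps − 39) = 739 - 4.5ps. Setting this equal to supply: 739 - 4.5ps = -422 + 9ps, so ps = 86.
Buyers pay pb = 86 − 39 = 47; q' = -422 + 9·86 = 352.
The subsidy expands output by 352 − 235 = 117 past the efficient level; on those units the gap between marginal cost and willingness to pay runs from 0 up to 39.
DWL = ½ × 39 × 117 = 2281.5.

Deadweight loss = €2281.5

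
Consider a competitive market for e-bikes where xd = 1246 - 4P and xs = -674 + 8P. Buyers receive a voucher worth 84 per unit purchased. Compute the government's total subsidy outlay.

Pre-subsidy: 1246 - 4P = -674 + 8P gives P* = 160, x* = 606.
With the rebate, buyers effectively pay Pb = Ps − 84, where Ps is the price sellers receive.
Demand in terms of Ps becomes xd = 1246 − 4(Ps − 84) = 1582 - 4Ps. Setting this equal to supply: 1582 - 4Ps = -674 + 8Ps, so Ps = 188.
Buyers pay Pb = 188 − 84 = 104; x' = -674 + 8·188 = 830.
Government outlay = subsidy × quantity = 84 × 830 = 69720.

Government cost = 69720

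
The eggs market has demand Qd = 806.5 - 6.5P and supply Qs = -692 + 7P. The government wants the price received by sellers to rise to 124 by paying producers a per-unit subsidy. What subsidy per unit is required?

Required subsidy s = 27 per unit

At a seller price of 124, quantity supplied is -692 + 7·124 = 176.
Buyers absorb 176 only when they pay Pb with 806.5 − 6.5·Pb = 176, i.e. Pb = 97.
s = Ps − Pb = 124 − 97 = 27.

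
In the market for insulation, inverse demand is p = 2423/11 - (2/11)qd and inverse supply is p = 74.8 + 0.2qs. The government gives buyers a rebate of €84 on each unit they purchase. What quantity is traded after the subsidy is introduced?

q' = 601

Pre-subsidy: 2423/11 - (2/11)q = 74.8 + 0.2q gives q* = 381 and p* = 151.
With the rebate, buyers effectively pay pb = ps − 84, where ps is the price sellers receive.
On the curves, pb = 2423/11 - (2/11)q and ps = 74.8 + 0.2q; the wedge ps − pb = 84 gives 74.8 + 0.2q − (2423/11 - (2/11)q) = 84, so q' = 601.
Then pb = 2423/11 − (2/11)·601 = 111 and ps = 74.8 + 0.2·601 = 195.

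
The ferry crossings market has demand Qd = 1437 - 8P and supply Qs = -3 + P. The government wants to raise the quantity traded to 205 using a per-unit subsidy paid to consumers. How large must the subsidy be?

At Q = 205, invert demand for the buyer price: Pb = (1437 − 205)/8 = 154; invert supply for the seller price: Ps = (205 − (-3))/1 = 208.
The subsidy must fill the gap: s = Ps − Pb = 208 − 154 = 54.

Required subsidy s = 54 per unit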